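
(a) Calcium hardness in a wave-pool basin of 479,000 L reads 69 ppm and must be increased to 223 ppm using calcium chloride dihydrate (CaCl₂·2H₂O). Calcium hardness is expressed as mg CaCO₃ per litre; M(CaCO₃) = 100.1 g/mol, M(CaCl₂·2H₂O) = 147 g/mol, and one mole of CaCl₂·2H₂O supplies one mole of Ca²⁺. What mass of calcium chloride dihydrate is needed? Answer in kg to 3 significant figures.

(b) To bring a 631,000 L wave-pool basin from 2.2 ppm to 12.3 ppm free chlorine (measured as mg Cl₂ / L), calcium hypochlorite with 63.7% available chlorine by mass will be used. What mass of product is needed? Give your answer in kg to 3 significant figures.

(a) Hardness to add: (223 − 69) = 154 mg/L as CaCO₃ × 479,000 L = 73,770 g as CaCO₃.
(a) Moles of Ca²⁺ (1 mol Ca²⁺ ≡ 1 mol CaCO₃): 73,770 / 100.1 g/mol = 736.9 mol.
(a) Mass of CaCl₂·2H₂O: 736.9 × 147 = 108,300 g.

(b) Chlorine deficit: 12.3 − 2.2 = 10.1 ppm = 10.1 mg/L as Cl₂.
(b) Cl₂ equivalent needed: 10.1 mg/L × 631,000 L = 6,373,000 mg = 6373 g.
(b) Product at 63.7% available chlorine: 6373 / 0.637 = 10,000 g.

(a) 108 kg; (b) 10.0 kg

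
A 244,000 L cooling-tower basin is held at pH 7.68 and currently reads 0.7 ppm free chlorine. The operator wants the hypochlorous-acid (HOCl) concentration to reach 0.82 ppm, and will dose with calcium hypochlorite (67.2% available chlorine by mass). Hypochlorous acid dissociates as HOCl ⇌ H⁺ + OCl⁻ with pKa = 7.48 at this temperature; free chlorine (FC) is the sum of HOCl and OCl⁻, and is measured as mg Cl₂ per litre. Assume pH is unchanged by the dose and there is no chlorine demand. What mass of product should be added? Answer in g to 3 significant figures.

[OCl⁻]/[HOCl] = 10^(pH − pKa) = 10^(7.68 − 7.48) = 1.585; fraction as HOCl = 1/(1 + 1.585) = 0.3869.
Free chlorine required for 0.82 ppm HOCl: 0.82 / 0.3869 = 2.12 ppm.
FC to add: 2.12 − 0.7 = 1.42 mg/L as Cl₂.
Cl₂ equivalent: 1.42 mg/L × 244,000 L = 346.4 g.
Product at 67.2% available Cl: 346.4 / 0.672 = 515.5 g.

515 g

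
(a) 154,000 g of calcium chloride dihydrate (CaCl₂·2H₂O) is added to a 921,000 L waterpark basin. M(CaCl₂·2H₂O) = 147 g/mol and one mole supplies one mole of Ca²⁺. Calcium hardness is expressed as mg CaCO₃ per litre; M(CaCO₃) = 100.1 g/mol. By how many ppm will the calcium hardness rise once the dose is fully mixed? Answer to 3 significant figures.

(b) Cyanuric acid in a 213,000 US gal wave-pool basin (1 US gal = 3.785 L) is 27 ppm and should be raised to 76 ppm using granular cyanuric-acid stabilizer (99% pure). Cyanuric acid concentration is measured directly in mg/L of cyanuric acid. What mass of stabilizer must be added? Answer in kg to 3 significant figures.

(a) Moles of Ca²⁺: 154,000 g ÷ 147 g/mol = 1048 mol.
(a) As CaCO₃: 1048 mol × 100.1 g/mol = 104,900 g.
(a) Rise: 104,900 g / 921,000 L × 1000 = 113.9 mg/L.

(b) Volume: 213,000 US gal × 3.785 L/gal = 806,205 L.
(b) CYA to add: (76 − 27) = 49 mg/L × 806,205 L = 39,500 g cyanuric acid.
(b) At 99% purity: 39,500 / 0.99 = 39,900 g product.

(a) 114 ppm; (b) 39.9 kg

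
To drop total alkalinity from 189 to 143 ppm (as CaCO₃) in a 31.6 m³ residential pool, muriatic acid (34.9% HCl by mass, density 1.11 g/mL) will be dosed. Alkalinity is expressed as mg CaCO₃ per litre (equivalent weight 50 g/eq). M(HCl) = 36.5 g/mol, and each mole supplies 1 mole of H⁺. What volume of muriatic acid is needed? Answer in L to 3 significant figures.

Volume: 31.6 m³ = 31,600 L.
Alkalinity to neutralize: (189 − 143) = 46 mg/L as CaCO₃ × 31,600 L = 1454 g as CaCO₃.
Equivalents of H⁺ required: 1454 ÷ 50 g/eq = 29.07 eq = 29.07 mol HCl.
Mass of HCl: 29.07 × 36.5 = 1061 g.
Mass of 34.9% solution: 1061 / 0.349 = 3040 g.
Volume: 3040 g ÷ 1.11 g/mL = 2739 mL.

2.74 L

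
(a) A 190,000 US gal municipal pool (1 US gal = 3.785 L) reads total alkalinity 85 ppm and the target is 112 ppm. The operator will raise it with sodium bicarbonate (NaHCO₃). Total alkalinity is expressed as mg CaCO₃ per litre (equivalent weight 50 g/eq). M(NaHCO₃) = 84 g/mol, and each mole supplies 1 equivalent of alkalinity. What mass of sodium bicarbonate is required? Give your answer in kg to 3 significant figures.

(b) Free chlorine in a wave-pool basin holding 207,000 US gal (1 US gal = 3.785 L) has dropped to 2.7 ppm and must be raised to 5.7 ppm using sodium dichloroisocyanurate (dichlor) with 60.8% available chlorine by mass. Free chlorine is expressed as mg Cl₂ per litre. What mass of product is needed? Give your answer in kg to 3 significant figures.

(a) 32.6 kg; (b) 3.87 kg

(a) Volume: 190,000 US gal × 3.785 L/gal = 719,150 L.
(a) Alkalinity to add: (112 − 85) = 27 mg/L as CaCO₃ × 719,150 L = 19,420 g as CaCO₃.
(a) Equivalents: 19,420 g ÷ 50 g/eq = 388.3 eq.
(a) NaHCO₃ supplies 1 eq per mole → 388.3 mol.
(a) Mass: 388.3 mol × 84 g/mol = 32,620 g.

(b) Volume: 207,000 US gal × 3.785 L/gal = 783,495 L.
(b) Chlorine deficit: 5.7 − 2.7 = 3 ppm = 3 mg/L as Cl₂.
(b) Cl₂ equivalent needed: 3 mg/L × 783,495 L = 2,350,000 mg = 2350 g.
(b) Product at 60.8% available chlorine: 2350 / 0.608 = 3866 g.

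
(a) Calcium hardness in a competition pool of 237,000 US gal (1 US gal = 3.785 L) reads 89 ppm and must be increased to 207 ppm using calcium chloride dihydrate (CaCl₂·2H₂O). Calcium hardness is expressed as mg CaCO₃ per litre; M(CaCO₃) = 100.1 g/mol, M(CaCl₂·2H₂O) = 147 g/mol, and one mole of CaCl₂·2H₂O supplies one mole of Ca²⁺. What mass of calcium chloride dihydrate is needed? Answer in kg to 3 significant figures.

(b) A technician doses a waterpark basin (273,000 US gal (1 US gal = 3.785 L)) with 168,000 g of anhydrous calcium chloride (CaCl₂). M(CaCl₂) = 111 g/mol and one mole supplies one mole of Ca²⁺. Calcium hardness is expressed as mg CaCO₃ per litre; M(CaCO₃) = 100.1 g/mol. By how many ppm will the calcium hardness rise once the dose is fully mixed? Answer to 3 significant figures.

(a) 155 kg; (b) 147 ppm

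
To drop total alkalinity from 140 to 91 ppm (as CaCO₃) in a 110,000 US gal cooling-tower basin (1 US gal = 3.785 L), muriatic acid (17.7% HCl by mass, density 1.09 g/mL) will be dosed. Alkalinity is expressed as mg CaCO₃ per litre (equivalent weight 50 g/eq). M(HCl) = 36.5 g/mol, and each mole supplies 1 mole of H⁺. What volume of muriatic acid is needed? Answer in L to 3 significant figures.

Volume: 110,000 US gal × 3.785 L/gal = 416,350 L.
Alkalinity to neutralize: (140 − 91) = 49 mg/L as CaCO₃ × 416,350 L = 20,400 g as CaCO₃.
Equivalents of H⁺ required: 20,400 ÷ 50 g/eq = 408 eq = 408 mol HCl.
Mass of HCl: 408 × 36.5 = 14,890 g.
Mass of 17.7% solution: 14,890 / 0.177 = 84,140 g.
Volume: 84,140 g ÷ 1.09 g/mL = 77,190 mL.

77.2 L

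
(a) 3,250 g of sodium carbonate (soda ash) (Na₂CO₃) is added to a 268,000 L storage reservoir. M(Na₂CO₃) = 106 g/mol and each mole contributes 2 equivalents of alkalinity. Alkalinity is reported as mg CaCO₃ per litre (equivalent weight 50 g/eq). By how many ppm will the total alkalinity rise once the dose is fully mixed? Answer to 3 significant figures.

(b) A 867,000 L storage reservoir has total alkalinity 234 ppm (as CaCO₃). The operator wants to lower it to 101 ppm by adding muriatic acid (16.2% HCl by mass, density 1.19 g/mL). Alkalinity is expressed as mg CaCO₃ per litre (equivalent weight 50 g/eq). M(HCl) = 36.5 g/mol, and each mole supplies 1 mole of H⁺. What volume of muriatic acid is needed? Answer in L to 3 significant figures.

(a) Moles of Na₂CO₃: 3,250 g ÷ 106 g/mol = 30.66 mol → 61.32 eq of alkalinity.
(a) As CaCO₃: 61.32 eq × 50 g/eq = 3066 g.
(a) Rise: 3066 g / 268,000 L × 1000 = 11.44 mg/L.

(b) Alkalinity to neutralize: (234 − 101) = 133 mg/L as CaCO₃ × 867,000 L = 115,300 g as CaCO₃.
(b) Equivalents of H⁺ required: 115,300 ÷ 50 g/eq = 2306 eq = 2306 mol HCl.
(b) Mass of HCl: 2306 × 36.5 = 84,180 g.
(b) Mass of 16.2% solution: 84,180 / 0.162 = 519,600 g.
(b) Volume: 519,600 g ÷ 1.19 g/mL = 436,600 mL.

(a) 11.4 ppm; (b) 437 L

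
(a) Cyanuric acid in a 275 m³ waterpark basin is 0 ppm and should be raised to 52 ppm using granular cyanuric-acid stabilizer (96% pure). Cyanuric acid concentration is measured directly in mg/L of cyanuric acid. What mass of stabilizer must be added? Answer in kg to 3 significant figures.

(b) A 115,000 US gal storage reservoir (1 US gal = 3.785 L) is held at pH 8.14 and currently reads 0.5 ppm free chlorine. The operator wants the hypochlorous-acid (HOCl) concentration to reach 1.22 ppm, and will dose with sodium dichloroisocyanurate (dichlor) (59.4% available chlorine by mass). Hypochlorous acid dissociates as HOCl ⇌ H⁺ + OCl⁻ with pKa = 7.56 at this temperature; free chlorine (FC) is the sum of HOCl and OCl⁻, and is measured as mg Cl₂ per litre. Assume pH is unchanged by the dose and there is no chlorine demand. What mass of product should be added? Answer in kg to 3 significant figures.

(a) 14.9 kg; (b) 3.93 kg

(a) Volume: 275 m³ = 275,000 L.
(a) CYA to add: (52 − 0) = 52 mg/L × 275,000 L = 14,300 g cyanuric acid.
(a) At 96% purity: 14,300 / 0.96 = 14,900 g product.

(b) Volume: 115,000 US gal × 3.785 L/gal = 435,275 L.
(b) [OCl⁻]/[HOCl] = 10^(pH − pKa) = 10^(8.14 − 7.56) = 3.802; fraction as HOCl = 1/(1 + 3.802) = 0.2083.
(b) Free chlorine required for 1.22 ppm HOCl: 1.22 / 0.2083 = 5.858 ppm.
(b) FC to add: 5.858 − 0.5 = 5.358 mg/L as Cl₂.
(b) Cl₂ equivalent: 5.358 mg/L × 435,275 L = 2332 g.
(b) Product at 59.4% available Cl: 2332 / 0.594 = 3926 g.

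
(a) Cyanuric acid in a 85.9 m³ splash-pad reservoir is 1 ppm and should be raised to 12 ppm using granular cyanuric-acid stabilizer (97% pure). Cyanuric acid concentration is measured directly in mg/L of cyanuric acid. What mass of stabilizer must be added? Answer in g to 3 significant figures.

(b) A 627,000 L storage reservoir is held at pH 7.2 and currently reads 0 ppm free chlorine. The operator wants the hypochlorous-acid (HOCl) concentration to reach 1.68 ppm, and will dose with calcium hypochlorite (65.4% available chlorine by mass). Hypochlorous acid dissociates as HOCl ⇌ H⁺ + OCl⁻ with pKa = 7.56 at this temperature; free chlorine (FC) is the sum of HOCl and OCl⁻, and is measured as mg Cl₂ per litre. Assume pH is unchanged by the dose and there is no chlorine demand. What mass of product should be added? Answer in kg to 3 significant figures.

(a) 974 g; (b) 2.31 kg

(a) Volume: 85.9 m³ = 85,900 L.
(a) CYA to add: (12 − 1) = 11 mg/L × 85,900 L = 944.9 g cyanuric acid.
(a) At 97% purity: 944.9 / 0.97 = 974.1 g product.

(b) [OCl⁻]/[HOCl] = 10^(pH − pKa) = 10^(7.2 − 7.56) = 0.4365; fraction as HOCl = 1/(1 + 0.4365) = 0.6961.
(b) Free chlorine required for 1.68 ppm HOCl: 1.68 / 0.6961 = 2.413 ppm.
(b) FC to add: 2.413 − 0 = 2.413 mg/L as Cl₂.
(b) Cl₂ equivalent: 2.413 mg/L × 627,000 L = 1513 g.
(b) Product at 65.4% available Cl: 1513 / 0.654 = 2314 g.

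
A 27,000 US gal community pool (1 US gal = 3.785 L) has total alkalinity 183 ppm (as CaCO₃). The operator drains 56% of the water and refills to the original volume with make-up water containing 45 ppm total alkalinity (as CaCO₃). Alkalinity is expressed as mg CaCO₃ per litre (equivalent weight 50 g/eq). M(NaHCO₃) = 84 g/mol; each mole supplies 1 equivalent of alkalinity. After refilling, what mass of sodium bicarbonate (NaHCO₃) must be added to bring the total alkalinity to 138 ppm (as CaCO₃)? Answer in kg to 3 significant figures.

Volume: 27,000 US gal × 3.785 L/gal = 102,195 L.
After draining 56% and refilling: 183 × 0.44 + 45 × 0.56 = 105.72 ppm.
Deficit to target: 138 − 105.72 = 32.28 mg/L.
As CaCO₃: 32.28 mg/L × 102,195 L = 3299 g; ÷ 50 g/eq ÷ 1 = 65.98 mol NaHCO₃.
Mass: 65.98 × 84 = 5542 g.

5.54 kg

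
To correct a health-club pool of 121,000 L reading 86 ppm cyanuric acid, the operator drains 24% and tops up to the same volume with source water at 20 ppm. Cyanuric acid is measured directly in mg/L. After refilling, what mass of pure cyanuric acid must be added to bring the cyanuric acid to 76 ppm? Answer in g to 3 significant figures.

707 g

After draining 24% and refilling: 86 × 0.76 + 20 × 0.24 = 70.16 ppm.
Deficit to target: 76 − 70.16 = 5.84 mg/L.
Mass: 5.84 mg/L × 121,000 L = 706.6 g cyanuric acid.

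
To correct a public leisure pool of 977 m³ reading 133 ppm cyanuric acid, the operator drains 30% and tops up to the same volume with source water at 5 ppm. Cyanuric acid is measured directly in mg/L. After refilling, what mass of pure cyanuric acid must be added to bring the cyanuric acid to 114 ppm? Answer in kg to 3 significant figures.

19.0 kg

Volume: 977 m³ = 977,000 L.
After draining 30% and refilling: 133 × 0.70 + 5 × 0.30 = 94.6 ppm.
Deficit to target: 114 − 94.6 = 19.4 mg/L.
Mass: 19.4 mg/L × 977,000 L = 18,950 g cyanuric acid.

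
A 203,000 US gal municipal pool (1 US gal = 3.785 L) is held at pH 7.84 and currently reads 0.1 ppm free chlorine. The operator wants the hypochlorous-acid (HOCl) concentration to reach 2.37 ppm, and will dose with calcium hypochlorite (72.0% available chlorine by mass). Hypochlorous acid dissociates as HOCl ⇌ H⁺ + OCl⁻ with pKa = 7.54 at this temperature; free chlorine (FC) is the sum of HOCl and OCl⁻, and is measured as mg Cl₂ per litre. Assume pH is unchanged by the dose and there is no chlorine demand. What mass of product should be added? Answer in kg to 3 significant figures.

7.47 kg

Volume: 203,000 US gal × 3.785 L/gal = 768,355 L.
[OCl⁻]/[HOCl] = 10^(pH − pKa) = 10^(7.84 − 7.54) = 1.995; fraction as HOCl = 1/(1 + 1.995) = 0.3339.
Free chlorine required for 2.37 ppm HOCl: 2.37 / 0.3339 = 7.099 ppm.
FC to add: 7.099 − 0.1 = 6.999 mg/L as Cl₂.
Cl₂ equivalent: 6.999 mg/L × 768,355 L = 5378 g.
Product at 72.0% available Cl: 5378 / 0.72 = 7469 g.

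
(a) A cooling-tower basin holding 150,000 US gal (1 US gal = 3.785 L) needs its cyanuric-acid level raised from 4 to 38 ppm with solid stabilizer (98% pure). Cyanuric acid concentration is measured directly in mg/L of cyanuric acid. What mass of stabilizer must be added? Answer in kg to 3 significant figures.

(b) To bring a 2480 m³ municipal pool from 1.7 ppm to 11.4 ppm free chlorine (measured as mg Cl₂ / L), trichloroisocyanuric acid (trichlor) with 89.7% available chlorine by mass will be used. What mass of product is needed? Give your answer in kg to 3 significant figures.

(a) Volume: 150,000 US gal × 3.785 L/gal = 567,750 L.
(a) CYA to add: (38 − 4) = 34 mg/L × 567,750 L = 19,300 g cyanuric acid.
(a) At 98% purity: 19,300 / 0.98 = 19,700 g product.

(b) Volume: 2480 m³ = 2,480,000 L.
(b) Chlorine deficit: 11.4 − 1.7 = 9.7 ppm = 9.7 mg/L as Cl₂.
(b) Cl₂ equivalent needed: 9.7 mg/L × 2,480,000 L = 24,060,000 mg = 24,060 g.
(b) Product at 89.7% available chlorine: 24,060 / 0.897 = 26,820 g.

(a) 19.7 kg; (b) 26.8 kg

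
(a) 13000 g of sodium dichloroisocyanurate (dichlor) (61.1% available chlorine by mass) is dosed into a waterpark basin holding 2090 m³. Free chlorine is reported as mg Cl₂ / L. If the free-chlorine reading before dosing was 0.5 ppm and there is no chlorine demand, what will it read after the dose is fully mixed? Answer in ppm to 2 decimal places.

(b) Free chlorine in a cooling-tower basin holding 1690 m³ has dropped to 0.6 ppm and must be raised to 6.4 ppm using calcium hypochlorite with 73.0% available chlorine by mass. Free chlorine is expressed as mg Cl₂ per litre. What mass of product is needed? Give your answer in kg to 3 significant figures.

(a) 4.30 ppm; (b) 13.4 kg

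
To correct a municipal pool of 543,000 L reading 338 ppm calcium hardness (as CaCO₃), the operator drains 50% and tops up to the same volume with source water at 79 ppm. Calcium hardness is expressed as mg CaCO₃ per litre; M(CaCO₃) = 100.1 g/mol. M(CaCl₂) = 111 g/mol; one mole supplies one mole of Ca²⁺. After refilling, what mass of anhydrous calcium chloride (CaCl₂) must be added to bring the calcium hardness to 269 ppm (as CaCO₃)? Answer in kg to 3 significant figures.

36.4 kg

After draining 50% and refilling: 338 × 0.50 + 79 × 0.50 = 208.5 ppm.
Deficit to target: 269 − 208.5 = 60.5 mg/L.
As CaCO₃: 60.5 mg/L × 543,000 L = 32,850 g; ÷ 100.1 = 328.2 mol Ca²⁺.
Mass: 328.2 × 111 = 36,430 g.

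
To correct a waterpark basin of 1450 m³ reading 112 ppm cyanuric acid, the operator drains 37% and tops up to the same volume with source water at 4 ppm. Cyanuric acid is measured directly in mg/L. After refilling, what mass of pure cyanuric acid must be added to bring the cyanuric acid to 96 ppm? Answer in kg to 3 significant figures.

Volume: 1450 m³ = 1,450,000 L.
After draining 37% and refilling: 112 × 0.63 + 4 × 0.37 = 72.04 ppm.
Deficit to target: 96 − 72.04 = 23.96 mg/L.
Mass: 23.96 mg/L × 1,450,000 L = 34,740 g cyanuric acid.

34.7 kg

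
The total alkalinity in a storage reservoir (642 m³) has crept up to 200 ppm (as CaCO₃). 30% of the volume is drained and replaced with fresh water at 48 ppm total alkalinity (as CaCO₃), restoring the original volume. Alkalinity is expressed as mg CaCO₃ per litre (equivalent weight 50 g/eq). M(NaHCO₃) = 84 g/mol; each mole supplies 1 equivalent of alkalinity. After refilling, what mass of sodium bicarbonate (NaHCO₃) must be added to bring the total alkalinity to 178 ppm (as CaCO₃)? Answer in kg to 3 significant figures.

25.5 kg

Volume: 642 m³ = 642,000 L.
After draining 30% and refilling: 200 × 0.70 + 48 × 0.30 = 154.4 ppm.
Deficit to target: 178 − 154.4 = 23.6 mg/L.
As CaCO₃: 23.6 mg/L × 642,000 L = 15,150 g; ÷ 50 g/eq ÷ 1 = 303 mol NaHCO₃.
Mass: 303 × 84 = 25,450 g.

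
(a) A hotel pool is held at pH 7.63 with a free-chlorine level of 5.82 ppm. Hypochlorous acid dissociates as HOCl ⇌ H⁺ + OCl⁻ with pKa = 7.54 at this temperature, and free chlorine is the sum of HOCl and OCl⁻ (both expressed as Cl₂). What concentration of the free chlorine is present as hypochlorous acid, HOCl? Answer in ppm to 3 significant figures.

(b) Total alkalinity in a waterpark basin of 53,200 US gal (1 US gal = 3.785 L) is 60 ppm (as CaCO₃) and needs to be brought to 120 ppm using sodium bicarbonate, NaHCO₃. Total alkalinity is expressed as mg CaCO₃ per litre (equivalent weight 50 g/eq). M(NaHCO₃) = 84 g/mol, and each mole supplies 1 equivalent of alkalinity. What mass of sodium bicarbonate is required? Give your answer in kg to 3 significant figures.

(a) 2.61 ppm; (b) 20.3 kg

(a) [OCl⁻]/[HOCl] = 10^(pH − pKa) = 10^(7.63 − 7.54) = 10^0.09 = 1.23.
(a) Fraction as HOCl = 1 / (1 + 1.23) = 0.4484.
(a) HOCl = 0.4484 × 5.82 ppm = 2.61 ppm.

(b) Volume: 53,200 US gal × 3.785 L/gal = 201,362 L.
(b) Alkalinity to add: (120 − 60) = 60 mg/L as CaCO₃ × 201,362 L = 12,080 g as CaCO₃.
(b) Equivalents: 12,080 g ÷ 50 g/eq = 241.6 eq.
(b) NaHCO₃ supplies 1 eq per mole → 241.6 mol.
(b) Mass: 241.6 mol × 84 g/mol = 20,300 g.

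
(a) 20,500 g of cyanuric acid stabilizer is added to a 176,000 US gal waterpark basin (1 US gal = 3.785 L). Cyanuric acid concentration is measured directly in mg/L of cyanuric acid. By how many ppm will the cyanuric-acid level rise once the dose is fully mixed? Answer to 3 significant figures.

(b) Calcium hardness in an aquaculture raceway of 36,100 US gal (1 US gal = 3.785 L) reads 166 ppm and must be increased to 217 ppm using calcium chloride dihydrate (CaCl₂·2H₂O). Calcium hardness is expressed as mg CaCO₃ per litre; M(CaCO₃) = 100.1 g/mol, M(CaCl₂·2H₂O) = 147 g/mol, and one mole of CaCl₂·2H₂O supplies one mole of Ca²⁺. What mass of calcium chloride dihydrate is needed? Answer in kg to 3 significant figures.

(a) Volume: 176,000 US gal × 3.785 L/gal = 666,160 L.
(a) Rise: 20,500 g / 666,160 L × 1000 = 30.77 mg/L.

(b) Volume: 36,100 US gal × 3.785 L/gal = 136,638 L.
(b) Hardness to add: (217 − 166) = 51 mg/L as CaCO₃ × 136,638 L = 6969 g as CaCO₃.
(b) Moles of Ca²⁺ (1 mol Ca²⁺ ≡ 1 mol CaCO₃): 6969 / 100.1 g/mol = 69.62 mol.
(b) Mass of CaCl₂·2H₂O: 69.62 × 147 = 10,230 g.

(a) 30.8 ppm; (b) 10.2 kg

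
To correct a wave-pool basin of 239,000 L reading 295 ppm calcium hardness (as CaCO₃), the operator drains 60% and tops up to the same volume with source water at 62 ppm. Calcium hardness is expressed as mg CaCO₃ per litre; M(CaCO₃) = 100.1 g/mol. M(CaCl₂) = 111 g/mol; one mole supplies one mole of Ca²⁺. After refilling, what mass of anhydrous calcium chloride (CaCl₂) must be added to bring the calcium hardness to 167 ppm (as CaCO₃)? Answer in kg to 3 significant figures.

3.13 kg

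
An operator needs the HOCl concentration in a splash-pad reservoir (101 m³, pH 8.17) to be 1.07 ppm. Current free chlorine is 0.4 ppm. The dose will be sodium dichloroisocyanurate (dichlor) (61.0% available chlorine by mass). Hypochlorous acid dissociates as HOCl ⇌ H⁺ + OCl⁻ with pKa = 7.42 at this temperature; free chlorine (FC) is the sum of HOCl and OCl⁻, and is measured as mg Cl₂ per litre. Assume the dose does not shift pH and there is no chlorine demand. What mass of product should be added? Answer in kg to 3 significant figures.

1.11 kg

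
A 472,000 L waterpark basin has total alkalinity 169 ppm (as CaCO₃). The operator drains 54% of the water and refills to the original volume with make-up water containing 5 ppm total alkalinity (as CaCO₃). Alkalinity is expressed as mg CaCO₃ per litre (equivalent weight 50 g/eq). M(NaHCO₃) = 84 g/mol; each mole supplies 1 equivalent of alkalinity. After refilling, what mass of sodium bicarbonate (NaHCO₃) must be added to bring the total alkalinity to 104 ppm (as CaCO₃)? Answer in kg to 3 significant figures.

After draining 54% and refilling: 169 × 0.46 + 5 × 0.54 = 80.44 ppm.
Deficit to target: 104 − 80.44 = 23.56 mg/L.
As CaCO₃: 23.56 mg/L × 472,000 L = 11,120 g; ÷ 50 g/eq ÷ 1 = 222.4 mol NaHCO₃.
Mass: 222.4 × 84 = 18,680 g.

18.7 kg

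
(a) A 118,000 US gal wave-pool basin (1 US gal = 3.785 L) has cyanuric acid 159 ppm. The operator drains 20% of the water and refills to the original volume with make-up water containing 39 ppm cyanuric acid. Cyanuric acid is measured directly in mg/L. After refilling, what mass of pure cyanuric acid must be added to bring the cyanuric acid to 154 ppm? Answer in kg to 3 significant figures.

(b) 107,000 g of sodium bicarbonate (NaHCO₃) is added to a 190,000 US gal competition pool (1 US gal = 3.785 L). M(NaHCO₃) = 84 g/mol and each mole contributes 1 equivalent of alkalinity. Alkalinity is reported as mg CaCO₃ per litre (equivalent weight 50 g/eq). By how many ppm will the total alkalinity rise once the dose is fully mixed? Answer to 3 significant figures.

(a) 8.49 kg; (b) 88.6 ppm

(a) Volume: 118,000 US gal × 3.785 L/gal = 446,630 L.
(a) After draining 20% and refilling: 159 × 0.80 + 39 × 0.20 = 135 ppm.
(a) Deficit to target: 154 − 135 = 19 mg/L.
(a) Mass: 19 mg/L × 446,630 L = 8486 g cyanuric acid.

(b) Volume: 190,000 US gal × 3.785 L/gal = 719,150 L.
(b) Moles of NaHCO₃: 107,000 g ÷ 84 g/mol = 1274 mol → 1274 eq of alkalinity.
(b) As CaCO₃: 1274 eq × 50 g/eq = 63,690 g.
(b) Rise: 63,690 g / 719,150 L × 1000 = 88.56 mg/L.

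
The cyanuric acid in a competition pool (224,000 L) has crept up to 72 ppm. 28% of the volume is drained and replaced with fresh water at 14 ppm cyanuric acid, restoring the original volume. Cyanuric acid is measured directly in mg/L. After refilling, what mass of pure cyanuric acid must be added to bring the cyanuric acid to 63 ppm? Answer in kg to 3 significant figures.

After draining 28% and refilling: 72 × 0.72 + 14 × 0.28 = 55.76 ppm.
Deficit to target: 63 − 55.76 = 7.24 mg/L.
Mass: 7.24 mg/L × 224,000 L = 1622 g cyanuric acid.

1.62 kg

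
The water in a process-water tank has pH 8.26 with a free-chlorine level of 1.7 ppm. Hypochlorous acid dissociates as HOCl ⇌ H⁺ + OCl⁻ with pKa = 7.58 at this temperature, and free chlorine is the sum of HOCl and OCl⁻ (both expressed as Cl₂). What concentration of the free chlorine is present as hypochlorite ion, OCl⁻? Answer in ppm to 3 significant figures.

[OCl⁻]/[HOCl] = 10^(pH − pKa) = 10^(8.26 − 7.58) = 10^0.68 = 4.786.
Fraction as HOCl = 1 / (1 + 4.786) = 0.1728.
OCl⁻ = (1 − 0.1728) × 1.7 ppm = 1.406 ppm.

1.41 ppm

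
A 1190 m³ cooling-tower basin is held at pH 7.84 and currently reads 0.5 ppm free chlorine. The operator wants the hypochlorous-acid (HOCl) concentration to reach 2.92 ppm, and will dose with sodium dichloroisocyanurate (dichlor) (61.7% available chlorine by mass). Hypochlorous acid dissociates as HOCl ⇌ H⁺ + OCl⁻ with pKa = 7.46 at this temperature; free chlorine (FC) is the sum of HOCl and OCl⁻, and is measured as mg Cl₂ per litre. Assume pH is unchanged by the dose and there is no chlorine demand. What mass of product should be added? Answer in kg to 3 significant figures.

18.2 kg

Volume: 1190 m³ = 1,190,000 L.
[OCl⁻]/[HOCl] = 10^(pH − pKa) = 10^(7.84 − 7.46) = 2.399; fraction as HOCl = 1/(1 + 2.399) = 0.2942.
Free chlorine required for 2.92 ppm HOCl: 2.92 / 0.2942 = 9.925 ppm.
FC to add: 9.925 − 0.5 = 9.425 mg/L as Cl₂.
Cl₂ equivalent: 9.425 mg/L × 1,190,000 L = 11,220 g.
Product at 61.7% available Cl: 11,220 / 0.617 = 18,180 g.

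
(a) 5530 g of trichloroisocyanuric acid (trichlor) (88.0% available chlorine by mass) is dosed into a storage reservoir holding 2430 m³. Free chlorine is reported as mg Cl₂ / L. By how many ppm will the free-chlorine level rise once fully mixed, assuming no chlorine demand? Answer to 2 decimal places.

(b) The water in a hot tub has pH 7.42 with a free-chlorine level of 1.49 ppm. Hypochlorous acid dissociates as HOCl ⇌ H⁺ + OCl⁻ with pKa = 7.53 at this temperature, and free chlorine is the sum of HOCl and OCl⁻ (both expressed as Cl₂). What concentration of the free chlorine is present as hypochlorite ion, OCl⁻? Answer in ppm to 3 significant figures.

(a) 2.00 ppm; (b) 0.651 ppm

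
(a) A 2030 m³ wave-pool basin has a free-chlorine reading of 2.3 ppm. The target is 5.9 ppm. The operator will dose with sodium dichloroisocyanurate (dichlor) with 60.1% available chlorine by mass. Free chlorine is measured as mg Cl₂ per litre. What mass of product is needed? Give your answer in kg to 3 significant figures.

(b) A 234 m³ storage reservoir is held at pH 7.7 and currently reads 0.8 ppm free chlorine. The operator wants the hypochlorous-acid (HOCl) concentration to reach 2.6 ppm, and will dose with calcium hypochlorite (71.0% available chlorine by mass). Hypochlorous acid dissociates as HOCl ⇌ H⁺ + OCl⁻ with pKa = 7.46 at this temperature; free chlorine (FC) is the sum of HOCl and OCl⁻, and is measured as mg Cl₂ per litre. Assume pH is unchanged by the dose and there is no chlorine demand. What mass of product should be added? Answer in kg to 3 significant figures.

(a) 12.2 kg; (b) 2.08 kg

(a) Volume: 2030 m³ = 2,030,000 L.
(a) Chlorine deficit: 5.9 − 2.3 = 3.6 ppm = 3.6 mg/L as Cl₂.
(a) Cl₂ equivalent needed: 3.6 mg/L × 2,030,000 L = 7,308,000 mg = 7308 g.
(a) Product at 60.1% available chlorine: 7308 / 0.601 = 12,160 g.

(b) Volume: 234 m³ = 234,000 L.
(b) [OCl⁻]/[HOCl] = 10^(pH − pKa) = 10^(7.7 − 7.46) = 1.738; fraction as HOCl = 1/(1 + 1.738) = 0.3653.
(b) Free chlorine required for 2.6 ppm HOCl: 2.6 / 0.3653 = 7.118 ppm.
(b) FC to add: 7.118 − 0.8 = 6.318 mg/L as Cl₂.
(b) Cl₂ equivalent: 6.318 mg/L × 234,000 L = 1478 g.
(b) Product at 71.0% available Cl: 1478 / 0.71 = 2082 g.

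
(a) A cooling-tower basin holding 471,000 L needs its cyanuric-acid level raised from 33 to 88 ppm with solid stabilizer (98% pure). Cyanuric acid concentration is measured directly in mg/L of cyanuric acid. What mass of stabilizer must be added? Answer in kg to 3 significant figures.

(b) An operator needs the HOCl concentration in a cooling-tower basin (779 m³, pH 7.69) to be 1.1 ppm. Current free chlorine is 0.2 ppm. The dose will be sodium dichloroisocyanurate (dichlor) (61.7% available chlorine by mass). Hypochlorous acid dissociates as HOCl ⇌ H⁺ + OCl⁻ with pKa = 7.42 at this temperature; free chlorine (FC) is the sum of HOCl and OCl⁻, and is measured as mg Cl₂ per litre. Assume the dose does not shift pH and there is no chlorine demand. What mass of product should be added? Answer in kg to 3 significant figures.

(a) 26.4 kg; (b) 3.72 kg

(a) CYA to add: (88 − 33) = 55 mg/L × 471,000 L = 25,900 g cyanuric acid.
(a) At 98% purity: 25,900 / 0.98 = 26,430 g product.

(b) Volume: 779 m³ = 779,000 L.
(b) [OCl⁻]/[HOCl] = 10^(pH − pKa) = 10^(7.69 − 7.42) = 1.862; fraction as HOCl = 1/(1 + 1.862) = 0.3494.
(b) Free chlorine required for 1.1 ppm HOCl: 1.1 / 0.3494 = 3.148 ppm.
(b) FC to add: 3.148 − 0.2 = 2.948 mg/L as Cl₂.
(b) Cl₂ equivalent: 2.948 mg/L × 779,000 L = 2297 g.
(b) Product at 61.7% available Cl: 2297 / 0.617 = 3722 g.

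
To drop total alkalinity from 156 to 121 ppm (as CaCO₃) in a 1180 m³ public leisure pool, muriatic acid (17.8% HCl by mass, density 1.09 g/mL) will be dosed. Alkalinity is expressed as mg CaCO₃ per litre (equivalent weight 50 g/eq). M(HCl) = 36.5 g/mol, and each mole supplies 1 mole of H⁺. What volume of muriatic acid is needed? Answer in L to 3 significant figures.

155 L

Volume: 1180 m³ = 1,180,000 L.
Alkalinity to neutralize: (156 − 121) = 35 mg/L as CaCO₃ × 1,180,000 L = 41,300 g as CaCO₃.
Equivalents of H⁺ required: 41,300 ÷ 50 g/eq = 826 eq = 826 mol HCl.
Mass of HCl: 826 × 36.5 = 30,150 g.
Mass of 17.8% solution: 30,150 / 0.178 = 169,400 g.
Volume: 169,400 g ÷ 1.09 g/mL = 155,400 mL.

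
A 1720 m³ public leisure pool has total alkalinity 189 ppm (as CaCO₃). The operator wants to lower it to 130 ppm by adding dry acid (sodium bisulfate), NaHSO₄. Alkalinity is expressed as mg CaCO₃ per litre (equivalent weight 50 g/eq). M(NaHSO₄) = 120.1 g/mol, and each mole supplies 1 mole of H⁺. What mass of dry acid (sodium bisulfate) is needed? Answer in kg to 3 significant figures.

Volume: 1720 m³ = 1,720,000 L.
Alkalinity to neutralize: (189 − 130) = 59 mg/L as CaCO₃ × 1,720,000 L = 101,500 g as CaCO₃.
Equivalents of H⁺ required: 101,500 ÷ 50 g/eq = 2030 eq = 2030 mol NaHSO₄.
Mass of NaHSO₄: 2030 × 120.1 = 243,800 g.

244 kg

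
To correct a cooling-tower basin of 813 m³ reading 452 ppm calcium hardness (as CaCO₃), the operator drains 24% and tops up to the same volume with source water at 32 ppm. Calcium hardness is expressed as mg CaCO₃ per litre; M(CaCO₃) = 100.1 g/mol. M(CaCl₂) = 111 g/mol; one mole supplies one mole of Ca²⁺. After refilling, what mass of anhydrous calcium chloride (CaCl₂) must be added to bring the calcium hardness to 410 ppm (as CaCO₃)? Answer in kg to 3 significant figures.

53.0 kg

Volume: 813 m³ = 813,000 L.
After draining 24% and refilling: 452 × 0.76 + 32 × 0.24 = 351.2 ppm.
Deficit to target: 410 − 351.2 = 58.8 mg/L.
As CaCO₃: 58.8 mg/L × 813,000 L = 47,800 g; ÷ 100.1 = 477.6 mol Ca²⁺.
Mass: 477.6 × 111 = 53,010 g.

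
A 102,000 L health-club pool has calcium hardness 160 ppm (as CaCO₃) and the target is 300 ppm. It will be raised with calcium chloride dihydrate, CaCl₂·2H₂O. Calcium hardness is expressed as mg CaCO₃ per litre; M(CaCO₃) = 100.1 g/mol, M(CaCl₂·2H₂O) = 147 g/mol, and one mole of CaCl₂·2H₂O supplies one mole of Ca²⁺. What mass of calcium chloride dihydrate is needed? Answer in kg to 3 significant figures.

21.0 kg

Hardness to add: (300 − 160) = 140 mg/L as CaCO₃ × 102,000 L = 14,280 g as CaCO₃.
Moles of Ca²⁺ (1 mol Ca²⁺ ≡ 1 mol CaCO₃): 14,280 / 100.1 g/mol = 142.7 mol.
Mass of CaCl₂·2H₂O: 142.7 × 147 = 20,970 g.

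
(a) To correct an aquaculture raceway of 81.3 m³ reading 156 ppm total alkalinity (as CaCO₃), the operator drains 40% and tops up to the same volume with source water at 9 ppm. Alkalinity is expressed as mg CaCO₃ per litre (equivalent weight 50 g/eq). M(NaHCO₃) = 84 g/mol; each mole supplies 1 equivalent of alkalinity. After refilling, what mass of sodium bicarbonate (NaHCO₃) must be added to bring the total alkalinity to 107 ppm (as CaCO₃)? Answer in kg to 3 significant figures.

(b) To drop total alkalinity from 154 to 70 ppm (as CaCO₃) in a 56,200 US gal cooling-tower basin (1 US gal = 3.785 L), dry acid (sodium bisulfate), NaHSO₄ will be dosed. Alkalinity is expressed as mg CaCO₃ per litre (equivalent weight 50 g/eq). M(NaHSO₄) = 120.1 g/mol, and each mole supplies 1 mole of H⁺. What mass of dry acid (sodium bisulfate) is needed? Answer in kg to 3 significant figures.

(a) 1.34 kg; (b) 42.9 kg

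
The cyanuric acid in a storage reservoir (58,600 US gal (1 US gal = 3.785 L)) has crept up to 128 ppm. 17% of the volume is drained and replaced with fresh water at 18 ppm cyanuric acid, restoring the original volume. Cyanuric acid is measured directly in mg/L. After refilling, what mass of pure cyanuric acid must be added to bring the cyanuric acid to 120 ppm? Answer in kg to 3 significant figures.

2.37 kg

Volume: 58,600 US gal × 3.785 L/gal = 221,801 L.
After draining 17% and refilling: 128 × 0.83 + 18 × 0.17 = 109.3 ppm.
Deficit to target: 120 − 109.3 = 10.7 mg/L.
Mass: 10.7 mg/L × 221,801 L = 2373 g cyanuric acid.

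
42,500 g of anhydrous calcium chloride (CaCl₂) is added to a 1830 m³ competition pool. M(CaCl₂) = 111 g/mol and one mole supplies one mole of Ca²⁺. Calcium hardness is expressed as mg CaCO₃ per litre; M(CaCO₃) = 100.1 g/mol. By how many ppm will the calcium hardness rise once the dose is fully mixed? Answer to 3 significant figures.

20.9 ppm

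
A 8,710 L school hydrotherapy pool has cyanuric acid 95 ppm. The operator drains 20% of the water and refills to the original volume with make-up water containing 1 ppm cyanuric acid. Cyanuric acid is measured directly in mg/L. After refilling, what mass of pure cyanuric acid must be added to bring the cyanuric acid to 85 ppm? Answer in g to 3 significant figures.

76.6 g

After draining 20% and refilling: 95 × 0.80 + 1 × 0.20 = 76.2 ppm.
Deficit to target: 85 − 76.2 = 8.8 mg/L.
Mass: 8.8 mg/L × 8,710 L = 76.65 g cyanuric acid.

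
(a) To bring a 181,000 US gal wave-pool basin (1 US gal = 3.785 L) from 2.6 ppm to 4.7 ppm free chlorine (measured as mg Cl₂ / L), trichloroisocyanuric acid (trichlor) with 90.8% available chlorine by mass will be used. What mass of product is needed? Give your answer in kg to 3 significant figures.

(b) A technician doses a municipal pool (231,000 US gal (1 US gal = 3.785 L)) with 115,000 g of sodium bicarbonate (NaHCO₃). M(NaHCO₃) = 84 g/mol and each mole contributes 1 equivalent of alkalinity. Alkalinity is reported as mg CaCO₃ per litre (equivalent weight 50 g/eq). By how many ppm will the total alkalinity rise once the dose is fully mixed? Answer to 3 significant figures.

(a) Volume: 181,000 US gal × 3.785 L/gal = 685,085 L.
(a) Chlorine deficit: 4.7 − 2.6 = 2.1 ppm = 2.1 mg/L as Cl₂.
(a) Cl₂ equivalent needed: 2.1 mg/L × 685,085 L = 1,439,000 mg = 1439 g.
(a) Product at 90.8% available chlorine: 1439 / 0.908 = 1584 g.

(b) Volume: 231,000 US gal × 3.785 L/gal = 874,335 L.
(b) Moles of NaHCO₃: 115,000 g ÷ 84 g/mol = 1369 mol → 1369 eq of alkalinity.
(b) As CaCO₃: 1369 eq × 50 g/eq = 68,450 g.
(b) Rise: 68,450 g / 874,335 L × 1000 = 78.29 mg/L.

(a) 1.58 kg; (b) 78.3 ppm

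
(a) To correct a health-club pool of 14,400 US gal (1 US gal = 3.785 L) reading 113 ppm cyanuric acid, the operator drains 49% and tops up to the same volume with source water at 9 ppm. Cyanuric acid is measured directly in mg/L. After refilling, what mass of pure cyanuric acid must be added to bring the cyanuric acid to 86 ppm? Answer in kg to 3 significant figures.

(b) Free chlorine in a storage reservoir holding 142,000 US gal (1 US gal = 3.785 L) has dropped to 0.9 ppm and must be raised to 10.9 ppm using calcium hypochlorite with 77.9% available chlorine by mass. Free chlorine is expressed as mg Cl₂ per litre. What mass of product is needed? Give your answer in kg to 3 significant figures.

(a) Volume: 14,400 US gal × 3.785 L/gal = 54,504 L.
(a) After draining 49% and refilling: 113 × 0.51 + 9 × 0.49 = 62.04 ppm.
(a) Deficit to target: 86 − 62.04 = 23.96 mg/L.
(a) Mass: 23.96 mg/L × 54,504 L = 1306 g cyanuric acid.

(b) Volume: 142,000 US gal × 3.785 L/gal = 537,470 L.
(b) Chlorine deficit: 10.9 − 0.9 = 10 ppm = 10 mg/L as Cl₂.
(b) Cl₂ equivalent needed: 10 mg/L × 537,470 L = 5,375,000 mg = 5375 g.
(b) Product at 77.9% available chlorine: 5375 / 0.779 = 6899 g.

(a) 1.31 kg; (b) 6.90 kg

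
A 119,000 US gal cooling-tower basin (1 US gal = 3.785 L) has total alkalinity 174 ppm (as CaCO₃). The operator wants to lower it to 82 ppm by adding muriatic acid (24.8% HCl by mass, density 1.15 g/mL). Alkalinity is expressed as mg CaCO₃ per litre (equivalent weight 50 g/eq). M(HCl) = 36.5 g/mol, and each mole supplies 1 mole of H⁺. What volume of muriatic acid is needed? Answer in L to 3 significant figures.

106 L

Volume: 119,000 US gal × 3.785 L/gal = 450,415 L.
Alkalinity to neutralize: (174 − 82) = 92 mg/L as CaCO₃ × 450,415 L = 41,440 g as CaCO₃.
Equivalents of H⁺ required: 41,440 ÷ 50 g/eq = 828.8 eq = 828.8 mol HCl.
Mass of HCl: 828.8 × 36.5 = 30,250 g.
Mass of 24.8% solution: 30,250 / 0.248 = 122,000 g.
Volume: 122,000 g ÷ 1.15 g/mL = 106,100 mL.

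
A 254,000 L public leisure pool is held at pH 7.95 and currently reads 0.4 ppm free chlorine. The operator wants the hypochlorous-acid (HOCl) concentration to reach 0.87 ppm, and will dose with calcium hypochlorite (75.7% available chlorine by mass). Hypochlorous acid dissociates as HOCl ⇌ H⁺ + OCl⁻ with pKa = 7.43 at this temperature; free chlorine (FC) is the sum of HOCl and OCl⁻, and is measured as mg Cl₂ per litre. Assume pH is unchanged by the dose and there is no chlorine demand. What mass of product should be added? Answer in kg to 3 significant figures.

1.12 kg

[OCl⁻]/[HOCl] = 10^(pH − pKa) = 10^(7.95 − 7.43) = 3.311; fraction as HOCl = 1/(1 + 3.311) = 0.2319.
Free chlorine required for 0.87 ppm HOCl: 0.87 / 0.2319 = 3.751 ppm.
FC to add: 3.751 − 0.4 = 3.351 mg/L as Cl₂.
Cl₂ equivalent: 3.351 mg/L × 254,000 L = 851.1 g.
Product at 75.7% available Cl: 851.1 / 0.757 = 1124 g.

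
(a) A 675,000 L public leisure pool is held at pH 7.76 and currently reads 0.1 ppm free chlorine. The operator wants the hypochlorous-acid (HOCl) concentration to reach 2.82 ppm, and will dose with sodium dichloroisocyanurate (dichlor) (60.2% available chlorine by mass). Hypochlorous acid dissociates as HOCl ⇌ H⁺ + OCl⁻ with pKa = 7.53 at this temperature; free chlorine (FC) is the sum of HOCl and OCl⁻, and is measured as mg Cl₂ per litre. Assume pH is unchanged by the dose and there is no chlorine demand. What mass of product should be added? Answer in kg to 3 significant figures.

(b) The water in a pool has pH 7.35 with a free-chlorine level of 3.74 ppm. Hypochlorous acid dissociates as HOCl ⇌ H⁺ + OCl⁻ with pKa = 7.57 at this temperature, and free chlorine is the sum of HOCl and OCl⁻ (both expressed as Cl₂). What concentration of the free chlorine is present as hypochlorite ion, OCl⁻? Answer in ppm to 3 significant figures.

(a) 8.42 kg; (b) 1.41 ppm

(a) [OCl⁻]/[HOCl] = 10^(pH − pKa) = 10^(7.76 − 7.53) = 1.698; fraction as HOCl = 1/(1 + 1.698) = 0.3706.
(a) Free chlorine required for 2.82 ppm HOCl: 2.82 / 0.3706 = 7.609 ppm.
(a) FC to add: 7.609 − 0.1 = 7.509 mg/L as Cl₂.
(a) Cl₂ equivalent: 7.509 mg/L × 675,000 L = 5069 g.
(a) Product at 60.2% available Cl: 5069 / 0.602 = 8420 g.

(b) [OCl⁻]/[HOCl] = 10^(pH − pKa) = 10^(7.35 − 7.57) = 10^-0.22 = 0.6026.
(b) Fraction as HOCl = 1 / (1 + 0.6026) = 0.624.
(b) OCl⁻ = (1 − 0.624) × 3.74 ppm = 1.406 ppm.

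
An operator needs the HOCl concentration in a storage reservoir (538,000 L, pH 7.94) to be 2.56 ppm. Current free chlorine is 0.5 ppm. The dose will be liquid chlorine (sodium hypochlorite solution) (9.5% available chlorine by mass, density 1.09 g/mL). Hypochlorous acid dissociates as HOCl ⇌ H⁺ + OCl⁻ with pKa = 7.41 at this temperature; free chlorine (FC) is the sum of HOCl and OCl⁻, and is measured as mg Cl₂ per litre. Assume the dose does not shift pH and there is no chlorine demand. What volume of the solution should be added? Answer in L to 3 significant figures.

55.8 L

[OCl⁻]/[HOCl] = 10^(pH − pKa) = 10^(7.94 − 7.41) = 3.388; fraction as HOCl = 1/(1 + 3.388) = 0.2279.
Free chlorine required for 2.56 ppm HOCl: 2.56 / 0.2279 = 11.23 ppm.
FC to add: 11.23 − 0.5 = 10.73 mg/L as Cl₂.
Cl₂ equivalent: 10.73 mg/L × 538,000 L = 5775 g.
Product at 9.5% available Cl: 5775 / 0.095 = 60,790 g.
Volume: 60,790 g ÷ 1.09 g/mL = 55,770 mL.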